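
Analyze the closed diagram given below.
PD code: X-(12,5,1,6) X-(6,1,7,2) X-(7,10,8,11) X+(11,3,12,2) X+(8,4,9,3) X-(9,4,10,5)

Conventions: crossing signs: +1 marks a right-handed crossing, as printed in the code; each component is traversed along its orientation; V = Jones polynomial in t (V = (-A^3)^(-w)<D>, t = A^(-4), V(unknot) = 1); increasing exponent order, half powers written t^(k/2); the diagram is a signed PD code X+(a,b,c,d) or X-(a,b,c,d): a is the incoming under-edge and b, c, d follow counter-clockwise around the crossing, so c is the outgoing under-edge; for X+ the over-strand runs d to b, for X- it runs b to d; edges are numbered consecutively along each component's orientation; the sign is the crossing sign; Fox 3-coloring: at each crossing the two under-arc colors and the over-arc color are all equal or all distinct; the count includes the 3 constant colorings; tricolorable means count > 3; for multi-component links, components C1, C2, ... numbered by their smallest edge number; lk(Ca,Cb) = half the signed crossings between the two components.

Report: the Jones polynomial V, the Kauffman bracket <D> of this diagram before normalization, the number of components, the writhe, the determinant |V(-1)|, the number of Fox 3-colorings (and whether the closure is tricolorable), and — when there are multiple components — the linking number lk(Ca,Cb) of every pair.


V = 1
<D> = A^-6 (w = -2)
1 component over 6 crossings, w = -2
3 Fox colorings among 3^6, |V(-1)| = 1: not tricolorable
why: w = -2 shifts under R1 moves; the (-A^3)^(2) factor cancels that in V


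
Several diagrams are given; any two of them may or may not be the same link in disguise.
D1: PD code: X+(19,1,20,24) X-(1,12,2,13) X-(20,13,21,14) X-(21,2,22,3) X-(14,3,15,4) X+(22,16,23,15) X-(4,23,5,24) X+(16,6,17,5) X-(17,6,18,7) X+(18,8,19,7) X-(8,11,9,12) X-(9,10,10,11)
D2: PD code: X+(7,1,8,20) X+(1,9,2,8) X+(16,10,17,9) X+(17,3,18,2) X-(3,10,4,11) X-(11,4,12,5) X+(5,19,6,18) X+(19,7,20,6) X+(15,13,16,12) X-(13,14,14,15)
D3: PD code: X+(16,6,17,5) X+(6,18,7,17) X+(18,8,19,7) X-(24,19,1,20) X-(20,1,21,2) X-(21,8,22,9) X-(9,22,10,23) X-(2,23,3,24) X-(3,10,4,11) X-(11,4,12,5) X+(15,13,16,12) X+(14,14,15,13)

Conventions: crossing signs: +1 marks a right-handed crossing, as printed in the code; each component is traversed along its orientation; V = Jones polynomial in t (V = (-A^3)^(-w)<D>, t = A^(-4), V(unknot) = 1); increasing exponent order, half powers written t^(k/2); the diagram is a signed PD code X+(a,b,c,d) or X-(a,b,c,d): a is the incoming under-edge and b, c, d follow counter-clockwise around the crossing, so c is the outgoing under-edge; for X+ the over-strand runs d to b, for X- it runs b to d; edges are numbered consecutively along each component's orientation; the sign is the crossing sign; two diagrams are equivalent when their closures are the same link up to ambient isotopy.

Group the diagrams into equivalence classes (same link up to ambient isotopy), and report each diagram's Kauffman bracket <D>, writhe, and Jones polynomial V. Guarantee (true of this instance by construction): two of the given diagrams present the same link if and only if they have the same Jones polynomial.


classes: {D1} | {D2} | {D3}
V(D1) = -t^-4 + t^-3 + t^-1  [12 crossings, <D> = A^-8 + 1 - A^4, w = -4]
D2 (bracket -A^-4 + 1 + A^8; 10 crossings at w = +4): V = t + t^3 - t^4
D3 (bracket A^-2 - A^2 + 2A^6 - A^10 + A^14 - A^18; 12 crossings at w = -2): V = -t^-6 + t^-5 - t^-4 + 2t^-3 - t^-2 + t^-1
note: 3 values of V(t) split the 3 diagrams


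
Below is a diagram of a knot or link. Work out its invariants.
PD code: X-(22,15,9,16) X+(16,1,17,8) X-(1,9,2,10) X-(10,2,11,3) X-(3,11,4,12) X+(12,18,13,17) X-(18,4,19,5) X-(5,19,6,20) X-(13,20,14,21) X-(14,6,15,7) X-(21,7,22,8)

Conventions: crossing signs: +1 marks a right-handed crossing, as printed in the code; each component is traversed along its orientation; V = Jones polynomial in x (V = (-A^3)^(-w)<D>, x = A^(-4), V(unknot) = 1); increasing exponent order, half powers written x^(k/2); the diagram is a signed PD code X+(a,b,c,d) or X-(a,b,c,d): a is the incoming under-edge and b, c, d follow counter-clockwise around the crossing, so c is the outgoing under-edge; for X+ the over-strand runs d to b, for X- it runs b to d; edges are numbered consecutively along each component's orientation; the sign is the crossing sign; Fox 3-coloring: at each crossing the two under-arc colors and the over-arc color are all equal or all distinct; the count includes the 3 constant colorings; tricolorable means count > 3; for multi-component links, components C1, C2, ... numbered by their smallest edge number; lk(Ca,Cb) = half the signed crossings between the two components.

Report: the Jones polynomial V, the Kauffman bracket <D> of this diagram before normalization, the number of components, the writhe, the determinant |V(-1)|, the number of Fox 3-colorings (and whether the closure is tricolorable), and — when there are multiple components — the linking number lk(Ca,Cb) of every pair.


Jones polynomial: V(x) = -x^(-21/2) + 2x^(-19/2) - 3x^(-17/2) + 4x^(-15/2) - 4x^(-13/2) + 3x^(-11/2) - 3x^(-9/2) + x^(-7/2) - x^(-5/2)
<D> = A^-11 - A^-7 + 3A^-3 - 3A + 4A^5 - 4A^9 + 3A^13 - 2A^17 + A^21; writhe -7
components 2, writhe -7 (11 crossings)
linking number lk(C1,C2) = -3
3-colorings: 3 of 3^11, det 22 — not tricolorable
note: w = -7 (over 11 crossings) is diagram-only; (-A^3)^(7) removes it from V


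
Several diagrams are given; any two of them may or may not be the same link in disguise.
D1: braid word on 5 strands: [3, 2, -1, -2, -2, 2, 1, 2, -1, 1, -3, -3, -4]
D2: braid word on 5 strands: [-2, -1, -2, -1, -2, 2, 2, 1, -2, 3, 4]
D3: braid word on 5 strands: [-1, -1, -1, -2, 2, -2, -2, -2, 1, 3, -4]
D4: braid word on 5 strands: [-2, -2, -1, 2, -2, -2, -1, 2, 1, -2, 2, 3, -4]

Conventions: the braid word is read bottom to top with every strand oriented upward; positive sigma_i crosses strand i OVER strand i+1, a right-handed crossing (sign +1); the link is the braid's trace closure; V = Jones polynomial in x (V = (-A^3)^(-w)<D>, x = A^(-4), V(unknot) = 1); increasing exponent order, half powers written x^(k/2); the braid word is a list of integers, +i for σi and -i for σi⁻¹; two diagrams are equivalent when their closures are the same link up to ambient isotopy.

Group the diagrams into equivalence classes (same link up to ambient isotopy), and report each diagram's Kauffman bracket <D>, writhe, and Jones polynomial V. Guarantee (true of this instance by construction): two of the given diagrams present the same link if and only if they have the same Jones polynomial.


classes: {D1} | {D2, D4} | {D3}
V(D1) = -x^(1/2) - x^(5/2)  [13 crossings, <D> = A^-13 + A^-5, w = -1]
V(D2) = x^(-9/2) - x^(-5/2) - x^(-3/2) - x^(-1/2)  [11 crossings, <D> = A^-1 + A^3 + A^7 - A^15, w = -1]
V(D3) = x^(-13/2) - x^(-11/2) + x^(-9/2) - 2x^(-7/2) - x^(-3/2)  (w -5, c 11, <D> = A^-9 + 2A^-1 - A^3 + A^7 - A^11)
V(D4) = x^(-9/2) - x^(-5/2) - x^(-3/2) - x^(-1/2)  (w -3, c 13, <D> = A^-7 + A^-3 + A - A^9)
note: 3 classes among 4 diagrams; unequal V(x) rules out equality


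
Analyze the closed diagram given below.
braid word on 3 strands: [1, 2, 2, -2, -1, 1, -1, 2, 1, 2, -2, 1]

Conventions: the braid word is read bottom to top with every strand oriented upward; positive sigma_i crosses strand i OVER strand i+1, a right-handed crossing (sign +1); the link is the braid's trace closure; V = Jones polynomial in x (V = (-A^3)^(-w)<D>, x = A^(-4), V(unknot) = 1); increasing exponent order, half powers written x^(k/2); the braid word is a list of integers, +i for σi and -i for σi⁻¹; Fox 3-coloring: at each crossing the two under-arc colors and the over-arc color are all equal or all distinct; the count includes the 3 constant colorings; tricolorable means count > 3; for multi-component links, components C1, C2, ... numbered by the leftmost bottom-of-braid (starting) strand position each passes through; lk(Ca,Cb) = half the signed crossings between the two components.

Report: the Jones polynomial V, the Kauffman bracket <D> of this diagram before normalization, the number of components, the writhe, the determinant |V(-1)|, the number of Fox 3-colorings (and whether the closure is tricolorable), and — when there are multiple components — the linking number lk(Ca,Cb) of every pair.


V = x - x^2 + 2x^3 - x^4 + x^5 - x^6
<D> = -A^-12 + A^-8 - A^-4 + 2 - A^4 + A^8 (w = +4)
1 component over 12 crossings, w = +4
3 Fox colorings among 3^12, |V(-1)| = 7: not tricolorable
why: w = +4 shifts under R1 moves; the (-A^3)^(-4) factor cancels that in V


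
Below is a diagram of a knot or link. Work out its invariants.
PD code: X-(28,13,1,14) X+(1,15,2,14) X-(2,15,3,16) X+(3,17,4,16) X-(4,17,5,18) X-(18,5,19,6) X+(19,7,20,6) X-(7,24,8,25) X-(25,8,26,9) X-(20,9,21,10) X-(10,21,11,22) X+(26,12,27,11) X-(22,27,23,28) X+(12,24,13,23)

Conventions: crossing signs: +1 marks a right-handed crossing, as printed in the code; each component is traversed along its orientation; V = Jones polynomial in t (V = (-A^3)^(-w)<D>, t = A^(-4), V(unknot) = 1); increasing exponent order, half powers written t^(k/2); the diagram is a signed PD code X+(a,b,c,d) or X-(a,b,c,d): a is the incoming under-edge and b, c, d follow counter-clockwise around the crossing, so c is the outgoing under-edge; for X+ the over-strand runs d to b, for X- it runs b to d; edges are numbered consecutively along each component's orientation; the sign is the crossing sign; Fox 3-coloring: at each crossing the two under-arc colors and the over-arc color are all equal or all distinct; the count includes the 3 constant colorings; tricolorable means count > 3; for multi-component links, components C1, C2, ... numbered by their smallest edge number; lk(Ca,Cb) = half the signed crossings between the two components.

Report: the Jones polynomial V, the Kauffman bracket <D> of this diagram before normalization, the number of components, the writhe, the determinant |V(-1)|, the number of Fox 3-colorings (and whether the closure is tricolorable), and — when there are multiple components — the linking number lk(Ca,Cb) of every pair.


Jones polynomial: V(t) = t^-7 - 2t^-6 + 2t^-5 - 3t^-4 + 3t^-3 - 2t^-2 + 2t^-1
<D> = 2A^-8 - 2A^-4 + 3 - 3A^4 + 2A^8 - 2A^12 + A^16; writhe -4
components 1, writhe -4 (14 crossings)
3-colorings: 9 of 3^14, det 15 — tricolorable
note: w = -4 (over 14 crossings) is diagram-only; (-A^3)^(4) removes it from V


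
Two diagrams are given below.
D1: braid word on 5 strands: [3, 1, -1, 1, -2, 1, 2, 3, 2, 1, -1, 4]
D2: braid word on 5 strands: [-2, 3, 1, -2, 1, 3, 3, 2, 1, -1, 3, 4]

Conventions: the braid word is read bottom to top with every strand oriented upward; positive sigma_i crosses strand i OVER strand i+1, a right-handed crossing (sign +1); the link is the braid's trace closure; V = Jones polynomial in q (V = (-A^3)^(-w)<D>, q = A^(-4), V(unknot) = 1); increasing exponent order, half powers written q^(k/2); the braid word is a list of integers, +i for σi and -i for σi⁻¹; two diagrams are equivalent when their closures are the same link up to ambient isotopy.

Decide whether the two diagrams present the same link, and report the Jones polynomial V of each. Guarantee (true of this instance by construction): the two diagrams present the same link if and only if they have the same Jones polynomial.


equivalent: yes
V(D1) = q - q^2 + 2q^3 - q^4 + q^5 - q^6  (w +6, c 12, <D> = -A^-6 + A^-2 - A^2 + 2A^6 - A^10 + A^14)
D2 (bracket -A^-6 + A^-2 - A^2 + 2A^6 - A^10 + A^14; 12 crossings at w = +6): V = q - q^2 + 2q^3 - q^4 + q^5 - q^6
why: D2 (12 crossings) and D1 (12) are Markov-related braid presentations


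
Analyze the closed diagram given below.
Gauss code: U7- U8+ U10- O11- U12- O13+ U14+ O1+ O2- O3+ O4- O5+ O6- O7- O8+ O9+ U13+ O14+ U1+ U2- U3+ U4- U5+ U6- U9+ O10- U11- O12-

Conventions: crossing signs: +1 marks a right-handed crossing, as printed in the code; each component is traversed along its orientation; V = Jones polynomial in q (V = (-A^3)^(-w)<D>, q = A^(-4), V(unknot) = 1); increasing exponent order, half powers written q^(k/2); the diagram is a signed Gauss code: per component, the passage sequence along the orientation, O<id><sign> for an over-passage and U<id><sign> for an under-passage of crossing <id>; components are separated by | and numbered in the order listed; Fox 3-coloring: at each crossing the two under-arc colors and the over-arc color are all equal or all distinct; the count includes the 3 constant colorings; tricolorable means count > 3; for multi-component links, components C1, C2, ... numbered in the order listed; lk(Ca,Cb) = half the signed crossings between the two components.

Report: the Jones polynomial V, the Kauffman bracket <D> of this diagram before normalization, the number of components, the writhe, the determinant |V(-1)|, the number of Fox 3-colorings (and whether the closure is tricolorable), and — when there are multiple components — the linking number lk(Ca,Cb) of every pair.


Jones polynomial: V(q) = -q^-3 + q^-2 - q^-1 + 3 - q + q^2 - q^3
<D> = -A^-12 + A^-8 - A^-4 + 3 - A^4 + A^8 - A^12; writhe 0
components 1, writhe 0 (14 crossings)
3-colorings: 27 of 3^14, det 9 — tricolorable
note: w = 0 (over 14 crossings) is diagram-only; (-A^3)^(0) removes it from V


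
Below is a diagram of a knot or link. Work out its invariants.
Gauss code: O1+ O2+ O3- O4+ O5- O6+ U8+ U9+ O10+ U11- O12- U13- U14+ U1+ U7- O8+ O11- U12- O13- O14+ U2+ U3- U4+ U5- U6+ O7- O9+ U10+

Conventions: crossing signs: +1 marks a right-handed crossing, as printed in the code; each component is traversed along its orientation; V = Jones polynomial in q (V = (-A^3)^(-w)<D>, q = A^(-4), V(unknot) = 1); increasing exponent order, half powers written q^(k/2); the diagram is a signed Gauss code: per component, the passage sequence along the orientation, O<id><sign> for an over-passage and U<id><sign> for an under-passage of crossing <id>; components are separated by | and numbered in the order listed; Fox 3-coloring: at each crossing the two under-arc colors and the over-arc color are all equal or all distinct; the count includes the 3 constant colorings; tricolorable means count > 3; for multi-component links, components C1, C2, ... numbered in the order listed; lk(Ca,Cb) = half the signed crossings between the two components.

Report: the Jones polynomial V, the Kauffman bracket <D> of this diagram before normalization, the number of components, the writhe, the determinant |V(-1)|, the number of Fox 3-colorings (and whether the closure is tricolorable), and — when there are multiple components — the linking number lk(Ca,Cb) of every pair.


V(q) = -q^-1 + 2 - q + 2q^2 - q^3 + q^4 - q^5
bracket: -A^-14 + A^-10 - A^-6 + 2A^-2 - A^2 + 2A^6 - A^10, w = +2
1 component, writhe +2, over 14 crossings
det 9, colorings 9 of 3^14 — tricolorable
observation: V spans 6 powers of q: at least 6 crossings in any diagram


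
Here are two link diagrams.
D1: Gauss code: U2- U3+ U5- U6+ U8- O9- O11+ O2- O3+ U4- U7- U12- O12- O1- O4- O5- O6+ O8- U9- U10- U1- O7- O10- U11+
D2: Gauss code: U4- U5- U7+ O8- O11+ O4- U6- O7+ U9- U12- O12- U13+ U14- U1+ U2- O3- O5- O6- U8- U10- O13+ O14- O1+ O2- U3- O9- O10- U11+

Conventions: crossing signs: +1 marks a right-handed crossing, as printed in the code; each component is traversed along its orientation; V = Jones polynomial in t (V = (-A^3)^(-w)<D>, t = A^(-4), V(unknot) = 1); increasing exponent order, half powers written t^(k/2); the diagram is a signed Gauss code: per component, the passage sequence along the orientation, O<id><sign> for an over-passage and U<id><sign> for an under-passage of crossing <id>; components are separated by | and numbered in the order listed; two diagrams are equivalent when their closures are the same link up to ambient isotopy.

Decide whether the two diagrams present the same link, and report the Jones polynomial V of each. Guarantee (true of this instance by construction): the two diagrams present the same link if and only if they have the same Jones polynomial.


equivalent: yes
D1 (bracket A^-14 - A^-10 + 2A^-6 - A^-2 + A^2 - A^6; 12 crossings at w = -6): V = -t^-6 + t^-5 - t^-4 + 2t^-3 - t^-2 + t^-1
V(D2) = -t^-6 + t^-5 - t^-4 + 2t^-3 - t^-2 + t^-1  [14 crossings, <D> = A^-14 - A^-10 + 2A^-6 - A^-2 + A^2 - A^6, w = -6]
observation: all 2 diagrams share one V(t), hence one class


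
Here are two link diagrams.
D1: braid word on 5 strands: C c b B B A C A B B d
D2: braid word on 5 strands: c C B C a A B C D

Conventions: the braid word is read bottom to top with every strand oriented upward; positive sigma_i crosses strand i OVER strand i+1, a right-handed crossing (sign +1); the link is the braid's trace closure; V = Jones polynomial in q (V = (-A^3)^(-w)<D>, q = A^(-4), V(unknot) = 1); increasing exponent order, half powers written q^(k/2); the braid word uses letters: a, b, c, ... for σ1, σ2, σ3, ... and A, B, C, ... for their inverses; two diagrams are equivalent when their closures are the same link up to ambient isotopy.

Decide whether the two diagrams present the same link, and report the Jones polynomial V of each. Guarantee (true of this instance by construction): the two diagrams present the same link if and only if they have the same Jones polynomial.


equivalent: no
V(D1) = q^(-13/2) - q^(-11/2) + q^(-9/2) - 2q^(-7/2) - q^(-3/2)  (w -5, c 11, <D> = A^-9 + 2A^-1 - A^3 + A^7 - A^11)
V(D2) = q^(-9/2) - q^(-5/2) - q^(-3/2) - q^(-1/2)  [9 crossings, <D> = A^-13 + A^-9 + A^-5 - A^3, w = -5]
key observation: V(q) takes 2 values over 2 diagrams, fixing the grouping


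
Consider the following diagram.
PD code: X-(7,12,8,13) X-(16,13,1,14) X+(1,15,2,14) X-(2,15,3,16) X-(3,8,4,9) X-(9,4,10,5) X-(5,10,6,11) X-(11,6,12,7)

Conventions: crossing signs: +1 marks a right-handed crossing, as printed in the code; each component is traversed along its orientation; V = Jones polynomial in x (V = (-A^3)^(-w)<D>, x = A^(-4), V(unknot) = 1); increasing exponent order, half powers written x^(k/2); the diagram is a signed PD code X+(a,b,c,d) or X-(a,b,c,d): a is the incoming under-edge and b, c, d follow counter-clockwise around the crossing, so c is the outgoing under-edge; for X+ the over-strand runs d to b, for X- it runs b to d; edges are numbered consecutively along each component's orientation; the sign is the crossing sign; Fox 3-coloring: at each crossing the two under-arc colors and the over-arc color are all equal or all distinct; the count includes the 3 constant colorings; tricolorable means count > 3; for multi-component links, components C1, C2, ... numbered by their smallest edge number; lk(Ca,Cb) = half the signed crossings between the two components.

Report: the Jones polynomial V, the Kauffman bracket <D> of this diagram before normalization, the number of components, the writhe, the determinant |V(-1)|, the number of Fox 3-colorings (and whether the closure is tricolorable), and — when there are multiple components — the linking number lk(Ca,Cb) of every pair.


Jones polynomial: V(x) = -x^-7 + x^-6 - x^-5 + x^-4 + x^-2
<D> = A^-10 + A^-2 - A^2 + A^6 - A^10; writhe -6
components 1, writhe -6 (8 crossings)
3-colorings: 3 of 3^8, det 5 — not tricolorable
note: V spans 5 powers of x: at least 5 crossings in any diagram


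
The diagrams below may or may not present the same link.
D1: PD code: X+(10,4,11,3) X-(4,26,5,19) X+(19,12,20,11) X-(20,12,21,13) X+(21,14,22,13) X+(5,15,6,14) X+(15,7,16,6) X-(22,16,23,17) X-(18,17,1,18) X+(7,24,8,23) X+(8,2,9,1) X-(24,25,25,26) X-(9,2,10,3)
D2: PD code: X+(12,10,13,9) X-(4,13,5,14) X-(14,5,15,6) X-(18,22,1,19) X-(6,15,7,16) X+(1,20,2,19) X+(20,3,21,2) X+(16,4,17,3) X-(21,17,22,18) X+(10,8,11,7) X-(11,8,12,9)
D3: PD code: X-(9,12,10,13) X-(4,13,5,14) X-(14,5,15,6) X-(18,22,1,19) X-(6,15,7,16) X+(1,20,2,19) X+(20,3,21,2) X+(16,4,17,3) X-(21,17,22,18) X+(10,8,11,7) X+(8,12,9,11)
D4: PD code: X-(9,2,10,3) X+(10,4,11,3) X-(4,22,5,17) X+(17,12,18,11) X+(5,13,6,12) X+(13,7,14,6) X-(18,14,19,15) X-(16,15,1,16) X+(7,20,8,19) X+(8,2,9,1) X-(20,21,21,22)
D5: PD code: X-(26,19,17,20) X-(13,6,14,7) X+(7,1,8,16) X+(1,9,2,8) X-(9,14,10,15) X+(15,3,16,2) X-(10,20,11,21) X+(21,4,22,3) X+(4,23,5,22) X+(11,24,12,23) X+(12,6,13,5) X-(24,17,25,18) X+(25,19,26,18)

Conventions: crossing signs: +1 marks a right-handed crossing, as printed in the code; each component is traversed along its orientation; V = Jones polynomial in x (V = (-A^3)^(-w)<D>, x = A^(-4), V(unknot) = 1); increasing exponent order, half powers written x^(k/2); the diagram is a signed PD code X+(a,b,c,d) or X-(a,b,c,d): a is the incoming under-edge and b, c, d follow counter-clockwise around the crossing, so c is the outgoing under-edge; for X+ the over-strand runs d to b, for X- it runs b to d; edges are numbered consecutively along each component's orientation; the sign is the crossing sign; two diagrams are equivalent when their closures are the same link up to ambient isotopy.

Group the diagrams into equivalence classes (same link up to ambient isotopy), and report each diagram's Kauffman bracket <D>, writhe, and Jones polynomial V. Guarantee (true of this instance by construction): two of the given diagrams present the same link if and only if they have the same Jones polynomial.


classes: {D1, D4} | {D2, D3} | {D5}
V(D1) = -2x^(1/2) + x^(3/2) - 2x^(5/2) + x^(7/2) - x^(9/2) + x^(11/2)  [13 crossings, <D> = -A^-19 + A^-15 - A^-11 + 2A^-7 - A^-3 + 2A, w = +1]
D2 (bracket A^-1 + A^3 + A^7 - A^15; 11 crossings at w = -1): V = x^(-9/2) - x^(-5/2) - x^(-3/2) - x^(-1/2)
V(D3) = x^(-9/2) - x^(-5/2) - x^(-3/2) - x^(-1/2)  (w -1, c 11, <D> = A^-1 + A^3 + A^7 - A^15)
V(D4) = -2x^(1/2) + x^(3/2) - 2x^(5/2) + x^(7/2) - x^(9/2) + x^(11/2)  [11 crossings, <D> = -A^-19 + A^-15 - A^-11 + 2A^-7 - A^-3 + 2A, w = +1]
D5 (bracket -A^-17 + A^-13 - A^-9 + 2A^-5 + A^3; 13 crossings at w = +3): V = -x^(3/2) - 2x^(7/2) + x^(9/2) - x^(11/2) + x^(13/2)
note: V(x) takes 3 values over 5 diagrams, fixing the grouping


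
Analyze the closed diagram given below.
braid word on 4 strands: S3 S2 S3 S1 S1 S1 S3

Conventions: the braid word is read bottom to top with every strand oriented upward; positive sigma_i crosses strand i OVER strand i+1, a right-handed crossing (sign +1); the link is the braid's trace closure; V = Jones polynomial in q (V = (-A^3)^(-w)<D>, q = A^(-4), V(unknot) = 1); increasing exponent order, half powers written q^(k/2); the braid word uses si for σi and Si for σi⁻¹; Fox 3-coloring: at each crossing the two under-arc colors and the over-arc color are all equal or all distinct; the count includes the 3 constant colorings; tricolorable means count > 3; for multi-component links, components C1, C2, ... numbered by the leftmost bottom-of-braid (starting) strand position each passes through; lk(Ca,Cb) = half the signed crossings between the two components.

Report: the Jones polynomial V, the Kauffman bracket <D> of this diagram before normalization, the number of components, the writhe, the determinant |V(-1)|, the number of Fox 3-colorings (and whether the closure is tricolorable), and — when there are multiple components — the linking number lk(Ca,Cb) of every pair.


V(q) = q^-8 - 2q^-7 + q^-6 - 2q^-5 + 2q^-4 + q^-2
bracket: -A^-13 - 2A^-5 + 2A^-1 - A^3 + 2A^7 - A^11, w = -7
1 component, writhe -7, over 7 crossings
det 9, colorings 27 of 3^7 — tricolorable
observation: the span of V is 6, forcing >= 6 crossings in any diagram


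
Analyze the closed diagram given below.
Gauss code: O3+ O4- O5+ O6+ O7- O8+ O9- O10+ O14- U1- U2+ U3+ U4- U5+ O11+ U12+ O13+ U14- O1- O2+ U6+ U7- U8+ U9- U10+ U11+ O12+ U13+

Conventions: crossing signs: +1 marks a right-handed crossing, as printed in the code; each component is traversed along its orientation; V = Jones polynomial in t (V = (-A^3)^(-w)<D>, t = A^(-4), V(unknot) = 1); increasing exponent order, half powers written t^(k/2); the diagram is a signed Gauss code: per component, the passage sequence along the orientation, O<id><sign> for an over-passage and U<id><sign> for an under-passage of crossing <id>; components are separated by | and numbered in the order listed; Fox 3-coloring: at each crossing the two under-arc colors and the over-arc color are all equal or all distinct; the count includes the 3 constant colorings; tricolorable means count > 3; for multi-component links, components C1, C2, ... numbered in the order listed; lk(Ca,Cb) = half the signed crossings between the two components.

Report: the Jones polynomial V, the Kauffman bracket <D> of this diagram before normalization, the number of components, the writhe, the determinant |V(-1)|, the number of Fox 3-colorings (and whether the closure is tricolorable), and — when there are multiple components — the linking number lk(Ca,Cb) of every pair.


V = t + t^3 - t^4
<D> = -A^-4 + 1 + A^8 (w = +4)
1 component over 14 crossings, w = +4
9 Fox colorings among 3^14, |V(-1)| = 3: tricolorable
why: V spans 3 powers of t: at least 3 crossings in any diagram


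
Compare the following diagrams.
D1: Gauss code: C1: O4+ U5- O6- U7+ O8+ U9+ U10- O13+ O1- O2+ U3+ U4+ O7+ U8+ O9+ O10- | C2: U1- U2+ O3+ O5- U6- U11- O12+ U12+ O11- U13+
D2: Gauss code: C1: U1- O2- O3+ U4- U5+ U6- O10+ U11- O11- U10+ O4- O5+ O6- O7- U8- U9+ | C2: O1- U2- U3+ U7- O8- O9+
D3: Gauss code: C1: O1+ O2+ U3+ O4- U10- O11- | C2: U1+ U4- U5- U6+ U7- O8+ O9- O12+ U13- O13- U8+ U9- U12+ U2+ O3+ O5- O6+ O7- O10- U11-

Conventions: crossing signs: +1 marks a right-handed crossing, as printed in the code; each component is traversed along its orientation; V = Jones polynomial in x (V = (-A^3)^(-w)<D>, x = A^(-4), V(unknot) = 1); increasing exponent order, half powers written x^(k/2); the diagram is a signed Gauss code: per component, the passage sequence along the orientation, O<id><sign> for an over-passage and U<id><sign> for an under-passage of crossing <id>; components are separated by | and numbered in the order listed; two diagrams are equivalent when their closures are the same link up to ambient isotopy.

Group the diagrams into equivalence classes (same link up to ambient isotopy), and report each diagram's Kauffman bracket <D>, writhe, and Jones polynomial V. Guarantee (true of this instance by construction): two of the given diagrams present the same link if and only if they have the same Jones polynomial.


equivalence classes: {D1} | {D2} | {D3}
D1 (bracket -A^-13 + A^-9 - A^-5 + 2A^-1 - A^3 + 2A^7; 13 crossings at w = +3): V = -2x^(1/2) + x^(3/2) - 2x^(5/2) + x^(7/2) - x^(9/2) + x^(11/2)
V(D2) = -x^(-5/2) - x^(-1/2)  (w -3, c 11, <D> = A^-7 + A)
V(D3) = -x^(-1/2) - x^(1/2)  (w -1, c 13, <D> = A^-5 + A^-1)
observation: 3 classes among 3 diagrams; unequal V(x) rules out equality


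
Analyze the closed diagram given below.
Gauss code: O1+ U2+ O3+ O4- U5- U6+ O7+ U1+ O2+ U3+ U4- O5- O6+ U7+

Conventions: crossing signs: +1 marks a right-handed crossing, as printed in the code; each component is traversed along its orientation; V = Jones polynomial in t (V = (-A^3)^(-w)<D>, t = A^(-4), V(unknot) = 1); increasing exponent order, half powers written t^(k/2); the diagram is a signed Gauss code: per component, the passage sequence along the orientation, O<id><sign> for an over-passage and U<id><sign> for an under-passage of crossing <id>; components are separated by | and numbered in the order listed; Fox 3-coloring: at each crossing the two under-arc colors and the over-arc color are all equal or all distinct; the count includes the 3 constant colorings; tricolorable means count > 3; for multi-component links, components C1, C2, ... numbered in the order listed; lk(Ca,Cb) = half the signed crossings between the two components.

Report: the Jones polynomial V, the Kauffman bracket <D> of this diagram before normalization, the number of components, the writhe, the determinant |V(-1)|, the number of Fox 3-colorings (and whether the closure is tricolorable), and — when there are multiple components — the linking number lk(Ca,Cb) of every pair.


V = t + t^3 - t^4
<D> = A^-7 - A^-3 - A^5 (w = +3)
1 component over 7 crossings, w = +3
9 Fox colorings among 3^7, |V(-1)| = 3: tricolorable
why: w = +3 (over 7 crossings) is diagram-only; (-A^3)^(-3) removes it from V


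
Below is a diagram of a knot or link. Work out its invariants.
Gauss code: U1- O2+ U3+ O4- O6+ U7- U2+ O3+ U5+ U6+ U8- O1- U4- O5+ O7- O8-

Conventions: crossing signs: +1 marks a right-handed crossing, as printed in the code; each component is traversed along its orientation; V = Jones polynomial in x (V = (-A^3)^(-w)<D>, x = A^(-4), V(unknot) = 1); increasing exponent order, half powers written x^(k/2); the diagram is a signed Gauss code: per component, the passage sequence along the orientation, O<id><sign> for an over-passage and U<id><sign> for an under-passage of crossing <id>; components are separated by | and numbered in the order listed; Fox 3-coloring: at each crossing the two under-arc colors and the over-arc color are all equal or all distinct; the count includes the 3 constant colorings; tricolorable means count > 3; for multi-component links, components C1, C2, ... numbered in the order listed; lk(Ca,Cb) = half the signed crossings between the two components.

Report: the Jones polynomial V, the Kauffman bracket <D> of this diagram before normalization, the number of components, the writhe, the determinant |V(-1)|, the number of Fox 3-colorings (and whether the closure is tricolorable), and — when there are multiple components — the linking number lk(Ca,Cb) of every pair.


V = -x^-3 + 2x^-2 - 2x^-1 + 3 - 2x + 2x^2 - x^3
<D> = -A^-12 + 2A^-8 - 2A^-4 + 3 - 2A^4 + 2A^8 - A^12 (w = 0)
1 component over 8 crossings, w = 0
3 Fox colorings among 3^8, |V(-1)| = 13: not tricolorable
why: det 13 = |V(-1)|; not divisible by 3, so not tricolorable


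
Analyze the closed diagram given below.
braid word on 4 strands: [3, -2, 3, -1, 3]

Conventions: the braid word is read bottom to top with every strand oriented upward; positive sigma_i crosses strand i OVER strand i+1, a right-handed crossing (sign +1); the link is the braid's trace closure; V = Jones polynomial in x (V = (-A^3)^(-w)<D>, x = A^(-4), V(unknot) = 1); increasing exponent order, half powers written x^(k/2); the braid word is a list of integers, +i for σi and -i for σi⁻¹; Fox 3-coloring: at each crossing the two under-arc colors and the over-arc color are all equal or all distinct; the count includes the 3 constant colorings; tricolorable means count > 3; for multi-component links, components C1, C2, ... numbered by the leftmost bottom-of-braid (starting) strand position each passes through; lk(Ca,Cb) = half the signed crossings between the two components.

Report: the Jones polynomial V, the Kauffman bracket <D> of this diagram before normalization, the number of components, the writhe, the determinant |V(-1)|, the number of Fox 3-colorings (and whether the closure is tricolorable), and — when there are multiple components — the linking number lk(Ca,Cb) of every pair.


V = x + x^3 - x^4
<D> = A^-13 - A^-9 - A^-1 (w = +1)
1 component over 5 crossings, w = +1
9 Fox colorings among 3^5, |V(-1)| = 3: tricolorable
why: det 3 = |V(-1)|; divisible by 3, so tricolorable


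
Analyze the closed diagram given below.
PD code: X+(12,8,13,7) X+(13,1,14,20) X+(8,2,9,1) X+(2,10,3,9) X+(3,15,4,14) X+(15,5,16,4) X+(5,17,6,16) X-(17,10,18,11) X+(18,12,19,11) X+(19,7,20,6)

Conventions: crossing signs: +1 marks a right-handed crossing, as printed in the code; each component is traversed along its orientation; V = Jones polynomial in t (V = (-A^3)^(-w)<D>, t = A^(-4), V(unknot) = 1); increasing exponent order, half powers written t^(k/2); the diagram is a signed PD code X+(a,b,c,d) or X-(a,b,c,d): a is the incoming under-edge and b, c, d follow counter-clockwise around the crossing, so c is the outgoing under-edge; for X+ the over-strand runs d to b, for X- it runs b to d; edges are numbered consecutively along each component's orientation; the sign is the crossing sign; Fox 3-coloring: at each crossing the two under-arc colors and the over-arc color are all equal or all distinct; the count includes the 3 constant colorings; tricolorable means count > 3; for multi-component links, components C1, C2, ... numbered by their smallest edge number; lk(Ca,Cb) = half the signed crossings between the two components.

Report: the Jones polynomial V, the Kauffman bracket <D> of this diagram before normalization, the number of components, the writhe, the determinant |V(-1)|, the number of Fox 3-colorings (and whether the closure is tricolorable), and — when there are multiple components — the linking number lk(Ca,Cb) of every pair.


Jones polynomial: V(t) = t^3 + t^5 - t^6 + t^7 - t^8 + t^9 - t^10
<D> = -A^-16 + A^-12 - A^-8 + A^-4 - 1 + A^4 + A^12; writhe +8
components 1, writhe +8 (10 crossings)
3-colorings: 3 of 3^10, det 7 — not tricolorable
note: V spans 7 powers of t: at least 7 crossings in any diagram


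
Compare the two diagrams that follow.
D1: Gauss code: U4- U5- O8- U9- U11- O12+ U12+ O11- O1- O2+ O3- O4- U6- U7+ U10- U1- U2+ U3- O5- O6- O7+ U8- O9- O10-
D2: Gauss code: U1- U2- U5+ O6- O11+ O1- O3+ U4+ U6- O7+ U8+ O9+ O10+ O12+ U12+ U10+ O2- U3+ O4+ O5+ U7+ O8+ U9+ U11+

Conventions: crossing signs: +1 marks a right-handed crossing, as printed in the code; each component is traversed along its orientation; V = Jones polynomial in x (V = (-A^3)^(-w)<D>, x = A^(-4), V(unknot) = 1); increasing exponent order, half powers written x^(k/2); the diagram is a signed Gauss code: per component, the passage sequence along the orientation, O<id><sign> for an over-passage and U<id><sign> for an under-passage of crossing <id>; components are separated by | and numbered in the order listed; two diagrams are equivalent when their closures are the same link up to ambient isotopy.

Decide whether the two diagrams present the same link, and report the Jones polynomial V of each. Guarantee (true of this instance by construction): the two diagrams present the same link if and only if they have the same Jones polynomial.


equivalent: no
V(D1) = -x^-7 + x^-6 - x^-5 + x^-4 + x^-2  (w -6, c 12, <D> = A^-10 + A^-2 - A^2 + A^6 - A^10)
V(D2) = x - x^2 + 2x^3 - x^4 + x^5 - x^6  (w +6, c 12, <D> = -A^-6 + A^-2 - A^2 + 2A^6 - A^10 + A^14)
why: 2 values of V(x) split the 2 diagrams


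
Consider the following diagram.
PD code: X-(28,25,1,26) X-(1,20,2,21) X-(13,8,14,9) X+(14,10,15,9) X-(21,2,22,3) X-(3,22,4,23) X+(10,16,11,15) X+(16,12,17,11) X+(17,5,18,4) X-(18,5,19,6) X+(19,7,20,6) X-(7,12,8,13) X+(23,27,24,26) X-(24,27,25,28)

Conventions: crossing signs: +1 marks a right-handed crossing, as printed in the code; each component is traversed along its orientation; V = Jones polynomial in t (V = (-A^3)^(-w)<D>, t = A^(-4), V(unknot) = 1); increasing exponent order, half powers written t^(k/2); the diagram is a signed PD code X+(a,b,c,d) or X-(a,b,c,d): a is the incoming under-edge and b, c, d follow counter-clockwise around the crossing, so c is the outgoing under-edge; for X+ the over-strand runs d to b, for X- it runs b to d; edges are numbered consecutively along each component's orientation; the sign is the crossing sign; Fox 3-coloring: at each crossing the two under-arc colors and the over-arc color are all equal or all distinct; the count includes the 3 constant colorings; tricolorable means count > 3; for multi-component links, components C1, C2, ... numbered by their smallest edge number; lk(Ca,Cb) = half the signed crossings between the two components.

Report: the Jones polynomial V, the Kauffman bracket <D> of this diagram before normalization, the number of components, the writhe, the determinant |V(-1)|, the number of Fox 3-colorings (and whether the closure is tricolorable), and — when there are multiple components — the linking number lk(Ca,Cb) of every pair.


Jones polynomial: V(t) = -t^-4 + t^-3 + t^-1
<D> = A^-2 + A^6 - A^10; writhe -2
components 1, writhe -2 (14 crossings)
3-colorings: 9 of 3^14, det 3 — tricolorable
note: V spans 3 powers of t: at least 3 crossings in any diagram


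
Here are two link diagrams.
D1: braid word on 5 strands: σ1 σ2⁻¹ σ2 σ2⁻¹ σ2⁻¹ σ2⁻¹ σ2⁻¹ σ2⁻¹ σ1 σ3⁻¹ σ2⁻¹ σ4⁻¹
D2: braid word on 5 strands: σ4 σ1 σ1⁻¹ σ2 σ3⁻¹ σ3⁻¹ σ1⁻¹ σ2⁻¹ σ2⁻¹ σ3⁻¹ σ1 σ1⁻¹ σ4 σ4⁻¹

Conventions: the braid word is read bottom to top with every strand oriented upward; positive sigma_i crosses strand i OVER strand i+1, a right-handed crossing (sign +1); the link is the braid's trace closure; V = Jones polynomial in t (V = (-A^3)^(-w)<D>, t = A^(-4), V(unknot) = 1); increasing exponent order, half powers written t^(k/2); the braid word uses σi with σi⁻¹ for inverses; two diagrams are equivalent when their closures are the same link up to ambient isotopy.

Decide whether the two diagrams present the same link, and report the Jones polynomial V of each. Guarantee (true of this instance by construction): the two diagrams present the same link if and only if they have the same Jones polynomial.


same link: no
V(D1) = t^-8 - 2t^-7 + 2t^-6 - 3t^-5 + 3t^-4 - 2t^-3 + 2t^-2 - t^-1 + 1  [12 crossings, <D> = A^-18 - A^-14 + 2A^-10 - 2A^-6 + 3A^-2 - 3A^2 + 2A^6 - 2A^10 + A^14, w = -6]
D2 (bracket A^-8 - A^-4 + 2 - A^4 + A^8 - A^12; 14 crossings at w = -4): V = -t^-6 + t^-5 - t^-4 + 2t^-3 - t^-2 + t^-1
note: 2 classes among 2 diagrams; unequal V(t) rules out equality


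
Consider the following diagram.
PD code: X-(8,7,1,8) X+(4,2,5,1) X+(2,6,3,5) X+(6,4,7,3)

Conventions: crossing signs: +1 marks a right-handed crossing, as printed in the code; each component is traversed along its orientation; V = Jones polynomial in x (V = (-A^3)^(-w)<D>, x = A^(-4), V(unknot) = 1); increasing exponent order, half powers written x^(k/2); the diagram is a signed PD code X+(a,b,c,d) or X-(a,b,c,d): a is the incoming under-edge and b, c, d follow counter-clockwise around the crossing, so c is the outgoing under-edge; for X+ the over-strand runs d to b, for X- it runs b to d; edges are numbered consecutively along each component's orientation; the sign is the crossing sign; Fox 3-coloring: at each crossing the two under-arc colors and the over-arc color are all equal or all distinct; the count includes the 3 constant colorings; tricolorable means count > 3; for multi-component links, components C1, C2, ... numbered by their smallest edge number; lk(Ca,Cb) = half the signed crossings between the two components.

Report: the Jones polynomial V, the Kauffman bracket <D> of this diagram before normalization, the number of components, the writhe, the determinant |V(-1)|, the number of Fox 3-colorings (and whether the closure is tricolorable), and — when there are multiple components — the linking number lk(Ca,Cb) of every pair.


V(x) = x + x^3 - x^4
bracket: -A^-10 + A^-6 + A^2, w = +2
1 component, writhe +2, over 4 crossings
det 3, colorings 9 of 3^4 — tricolorable
observation: V spans 3 powers of x: at least 3 crossings in any diagram


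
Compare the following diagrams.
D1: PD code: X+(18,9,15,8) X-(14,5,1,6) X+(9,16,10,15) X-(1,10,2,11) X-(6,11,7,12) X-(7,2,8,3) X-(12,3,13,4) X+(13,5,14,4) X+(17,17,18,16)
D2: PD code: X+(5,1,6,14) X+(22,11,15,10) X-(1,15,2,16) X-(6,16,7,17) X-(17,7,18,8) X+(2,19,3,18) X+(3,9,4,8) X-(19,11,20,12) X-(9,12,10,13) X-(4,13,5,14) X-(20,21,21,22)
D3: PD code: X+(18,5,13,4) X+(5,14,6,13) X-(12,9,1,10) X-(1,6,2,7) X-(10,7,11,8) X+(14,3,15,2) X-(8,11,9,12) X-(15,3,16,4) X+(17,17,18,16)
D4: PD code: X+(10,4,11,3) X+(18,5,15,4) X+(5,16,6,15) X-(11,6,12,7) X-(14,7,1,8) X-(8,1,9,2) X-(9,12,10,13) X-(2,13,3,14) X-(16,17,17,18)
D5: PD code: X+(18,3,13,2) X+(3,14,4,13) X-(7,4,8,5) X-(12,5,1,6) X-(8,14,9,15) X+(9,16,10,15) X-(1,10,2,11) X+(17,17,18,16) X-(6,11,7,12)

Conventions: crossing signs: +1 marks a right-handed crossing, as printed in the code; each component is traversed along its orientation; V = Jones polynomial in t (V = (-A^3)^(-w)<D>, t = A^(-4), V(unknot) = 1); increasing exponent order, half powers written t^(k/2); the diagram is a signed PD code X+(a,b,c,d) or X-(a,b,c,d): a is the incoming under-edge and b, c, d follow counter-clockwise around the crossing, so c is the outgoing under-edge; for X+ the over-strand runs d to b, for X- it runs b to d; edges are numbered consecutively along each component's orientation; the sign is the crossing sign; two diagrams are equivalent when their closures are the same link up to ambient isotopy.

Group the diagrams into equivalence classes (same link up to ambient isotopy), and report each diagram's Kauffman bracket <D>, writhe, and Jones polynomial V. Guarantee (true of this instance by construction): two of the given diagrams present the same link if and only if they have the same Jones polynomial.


grouping into links: {D1, D3, D4, D5} | {D2}
V(D1) = t^(-7/2) - t^(-5/2) + t^(-3/2) - 2t^(-1/2) - t^(3/2)  (w -1, c 9, <D> = A^-9 + 2A^-1 - A^3 + A^7 - A^11)
V(D2) = -t^(-5/2) - t^(-1/2)  [11 crossings, <D> = A^-7 + A, w = -3]
D3 (bracket A^-9 + 2A^-1 - A^3 + A^7 - A^11; 9 crossings at w = -1): V = t^(-7/2) - t^(-5/2) + t^(-3/2) - 2t^(-1/2) - t^(3/2)
D4 (bracket A^-15 + 2A^-7 - A^-3 + A - A^5; 9 crossings at w = -3): V = t^(-7/2) - t^(-5/2) + t^(-3/2) - 2t^(-1/2) - t^(3/2)
V(D5) = t^(-7/2) - t^(-5/2) + t^(-3/2) - 2t^(-1/2) - t^(3/2)  [9 crossings, <D> = A^-9 + 2A^-1 - A^3 + A^7 - A^11, w = -1]
key observation: 2 classes among 5 diagrams; unequal V(t) rules out equality
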